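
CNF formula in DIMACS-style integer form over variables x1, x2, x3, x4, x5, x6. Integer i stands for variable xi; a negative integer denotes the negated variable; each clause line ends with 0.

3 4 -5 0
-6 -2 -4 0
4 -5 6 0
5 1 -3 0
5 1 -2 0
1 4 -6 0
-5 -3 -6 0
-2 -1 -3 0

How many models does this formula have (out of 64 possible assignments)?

Case analysis on x5 and x1:
  x5=T, x1=T: remaining (x2,x3,x4,x6) ∈ {(F,F,T,F); (F,F,T,T); (F,T,T,F); (T,F,T,F)} — 4.
  x5=T, x1=F: 5 of the 16 assignments to (x2,x3,x4,x6) work.
  x5=F, x1=T: 11 of the 16 assignments to (x2,x3,x4,x6) work.
  x5=F, x1=F: remaining (x2,x3,x4,x6) ∈ {(F,F,F,F); (F,F,T,F); (F,F,T,T)} — 3.
Total: 4 + 5 + 11 + 3 = 23.

23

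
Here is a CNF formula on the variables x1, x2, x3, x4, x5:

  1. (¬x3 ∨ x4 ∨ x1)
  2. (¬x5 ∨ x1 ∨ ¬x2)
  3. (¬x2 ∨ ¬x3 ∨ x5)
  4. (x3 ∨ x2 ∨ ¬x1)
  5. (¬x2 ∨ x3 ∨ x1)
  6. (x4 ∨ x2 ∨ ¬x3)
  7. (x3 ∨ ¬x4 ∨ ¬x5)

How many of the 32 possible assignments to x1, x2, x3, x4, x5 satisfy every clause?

12

Case analysis on x3 and x2:
  x3=1, x2=1: remaining (x1,x4,x5) ∈ {(1,0,1); (1,1,1)} — 2.
  x3=1, x2=0: remaining (x1,x4,x5) ∈ {(0,1,0); (0,1,1); (1,1,0); (1,1,1)} — 4.
  x3=0, x2=1: remaining (x1,x4,x5) ∈ {(1,0,0); (1,0,1); (1,1,0)} — 3.
  x3=0, x2=0: remaining (x1,x4,x5) ∈ {(0,0,0); (0,0,1); (0,1,0)} — 3.
Total: 2 + 4 + 3 + 3 = 12.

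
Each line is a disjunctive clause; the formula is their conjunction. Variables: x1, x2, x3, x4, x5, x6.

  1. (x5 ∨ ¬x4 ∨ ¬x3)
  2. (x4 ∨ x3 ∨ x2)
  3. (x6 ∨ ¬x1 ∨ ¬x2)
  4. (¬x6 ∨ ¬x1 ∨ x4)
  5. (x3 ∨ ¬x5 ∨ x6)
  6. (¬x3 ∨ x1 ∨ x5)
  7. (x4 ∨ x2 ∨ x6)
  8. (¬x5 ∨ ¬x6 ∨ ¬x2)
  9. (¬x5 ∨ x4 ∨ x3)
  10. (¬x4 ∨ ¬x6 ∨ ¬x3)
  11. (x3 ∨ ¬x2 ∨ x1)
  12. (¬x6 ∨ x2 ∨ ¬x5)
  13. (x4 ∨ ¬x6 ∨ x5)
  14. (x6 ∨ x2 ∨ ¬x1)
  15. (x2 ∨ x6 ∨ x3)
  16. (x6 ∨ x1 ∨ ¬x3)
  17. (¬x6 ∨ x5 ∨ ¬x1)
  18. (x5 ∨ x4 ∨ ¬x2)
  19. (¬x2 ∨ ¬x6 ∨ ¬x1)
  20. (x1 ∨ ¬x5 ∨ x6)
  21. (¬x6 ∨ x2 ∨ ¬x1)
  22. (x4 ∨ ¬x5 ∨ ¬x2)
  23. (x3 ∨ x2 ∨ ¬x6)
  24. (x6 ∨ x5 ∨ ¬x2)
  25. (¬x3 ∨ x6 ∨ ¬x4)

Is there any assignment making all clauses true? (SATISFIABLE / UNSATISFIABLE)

x6 = True:
  x2 = True:
    propagation gives x5=False, x4=True, x3=False, x1=True; an empty clause results — contradiction.
  x2 = False:
    propagation gives x5=False, x4=True, x3=False; an empty clause results — contradiction.
x6 = False:
  x2 = True:
    propagation gives x1=False, x3=True; an empty clause results — contradiction.
  x2 = False:
    propagation gives x4=True, x1=False, x3=True; an empty clause results — contradiction.
Every branch closes, so no satisfying assignment exists.

UNSATISFIABLE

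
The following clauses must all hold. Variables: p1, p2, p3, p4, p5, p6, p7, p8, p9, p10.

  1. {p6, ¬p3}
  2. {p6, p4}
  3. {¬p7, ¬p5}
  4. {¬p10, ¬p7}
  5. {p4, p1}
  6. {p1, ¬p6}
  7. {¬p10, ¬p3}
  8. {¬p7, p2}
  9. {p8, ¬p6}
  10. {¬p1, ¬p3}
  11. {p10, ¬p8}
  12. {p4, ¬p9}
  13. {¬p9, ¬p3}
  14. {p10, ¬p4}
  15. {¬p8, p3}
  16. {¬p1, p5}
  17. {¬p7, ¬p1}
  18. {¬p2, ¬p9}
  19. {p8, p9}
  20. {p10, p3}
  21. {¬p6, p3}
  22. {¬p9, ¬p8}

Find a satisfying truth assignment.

p1=True, p2=False, p3=False, p4=True, p5=True, p6=False, p7=False, p8=False, p9=True, p10=True

Pure literal: p7 appears only negated; assign p7 = False.
Set p1 = True and propagate.
  then p3 is forced to False.
  then p8 is forced to False.
  then p6 is forced to False.
  then p4 is forced to True.
  then p10 is forced to True.
  then p5 is forced to True.
  then p9 is forced to True.
  then p2 is forced to False.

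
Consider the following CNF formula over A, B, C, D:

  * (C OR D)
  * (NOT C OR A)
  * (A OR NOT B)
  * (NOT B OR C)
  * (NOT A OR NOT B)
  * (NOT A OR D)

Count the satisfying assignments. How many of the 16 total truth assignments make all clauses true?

Satisfying assignments:
  A=F B=F C=F D=T
  A=T B=F C=F D=T
  A=T B=F C=T D=T
Count: 3.

3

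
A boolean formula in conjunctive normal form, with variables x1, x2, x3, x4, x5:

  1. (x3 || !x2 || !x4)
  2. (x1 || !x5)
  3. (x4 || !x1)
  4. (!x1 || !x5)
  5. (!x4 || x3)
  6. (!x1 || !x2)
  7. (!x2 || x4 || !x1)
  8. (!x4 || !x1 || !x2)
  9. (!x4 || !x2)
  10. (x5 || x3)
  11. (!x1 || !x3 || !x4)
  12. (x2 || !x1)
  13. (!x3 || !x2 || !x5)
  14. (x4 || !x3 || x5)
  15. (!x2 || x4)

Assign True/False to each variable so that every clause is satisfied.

x1 = F, x2 = F, x3 = T, x4 = T, x5 = F

Try x1 = False.
  then x5 is forced to False.
  then x3 is forced to True.
  then x4 is forced to True.
  then x2 is forced to False.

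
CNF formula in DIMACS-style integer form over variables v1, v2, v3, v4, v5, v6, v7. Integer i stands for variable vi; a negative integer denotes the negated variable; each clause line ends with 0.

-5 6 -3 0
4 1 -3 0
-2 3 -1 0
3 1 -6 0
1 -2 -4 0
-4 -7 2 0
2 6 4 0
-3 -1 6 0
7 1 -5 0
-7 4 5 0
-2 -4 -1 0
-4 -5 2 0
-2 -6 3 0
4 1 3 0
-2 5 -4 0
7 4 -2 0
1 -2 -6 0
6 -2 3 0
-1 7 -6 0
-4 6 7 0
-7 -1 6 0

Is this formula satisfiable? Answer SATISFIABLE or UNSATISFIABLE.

Branch on v1: take v1 = True.
Set v2 = False and propagate.
Branch on v3: take v3 = False.
The remaining clauses are satisfied by v4 = False, v5 = True, v6 = True, v7 = True.
Every clause has at least one true literal under this assignment.
So v1=1, v2=0, v3=0, v4=0, v5=1, v6=1, v7=1 is a satisfying assignment.

SATISFIABLE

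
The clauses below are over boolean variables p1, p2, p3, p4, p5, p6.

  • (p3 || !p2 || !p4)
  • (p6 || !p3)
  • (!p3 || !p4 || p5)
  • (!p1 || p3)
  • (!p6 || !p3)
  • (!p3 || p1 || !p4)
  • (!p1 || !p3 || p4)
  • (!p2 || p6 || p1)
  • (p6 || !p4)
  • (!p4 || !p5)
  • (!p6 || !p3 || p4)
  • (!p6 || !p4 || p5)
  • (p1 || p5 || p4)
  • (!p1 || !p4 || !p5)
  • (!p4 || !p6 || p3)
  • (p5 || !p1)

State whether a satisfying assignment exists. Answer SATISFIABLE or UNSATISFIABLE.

SATISFIABLE

Branch on p1: take p1 = False.
Set p2 = True and propagate.
  then p6 is forced to True.
  then p3 is forced to False.
  then p4 is forced to False.
  then p5 is forced to True.
Every clause has at least one true literal under this assignment.
So p1=False  p2=True  p3=False  p4=False  p5=True  p6=True is a satisfying assignment.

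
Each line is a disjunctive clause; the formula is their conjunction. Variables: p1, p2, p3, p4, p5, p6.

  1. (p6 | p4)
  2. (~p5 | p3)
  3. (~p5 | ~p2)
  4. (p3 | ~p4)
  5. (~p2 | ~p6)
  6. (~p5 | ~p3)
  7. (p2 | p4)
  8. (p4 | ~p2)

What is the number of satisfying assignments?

The models are:
  p1=0 p2=0 p3=1 p4=1 p5=0 p6=0
  p1=0 p2=0 p3=1 p4=1 p5=0 p6=1
  p1=0 p2=1 p3=1 p4=1 p5=0 p6=0
  p1=1 p2=0 p3=1 p4=1 p5=0 p6=0
  p1=1 p2=0 p3=1 p4=1 p5=0 p6=1
  p1=1 p2=1 p3=1 p4=1 p5=0 p6=0
Count: 6.

6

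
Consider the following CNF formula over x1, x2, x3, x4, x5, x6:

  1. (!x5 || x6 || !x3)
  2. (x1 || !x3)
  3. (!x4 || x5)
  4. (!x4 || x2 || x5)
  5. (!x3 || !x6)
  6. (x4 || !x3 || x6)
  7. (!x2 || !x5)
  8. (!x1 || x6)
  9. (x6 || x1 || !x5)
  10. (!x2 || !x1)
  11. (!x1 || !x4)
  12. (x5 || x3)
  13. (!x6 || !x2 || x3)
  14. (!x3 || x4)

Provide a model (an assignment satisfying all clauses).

Try x1 = False.
  then x3 is forced to False.
  then x5 is forced to True.
  then x2 is forced to False.
  then x6 is forced to True.
x4 is now unconstrained; take x4 = True.

x1=False, x2=False, x3=False, x4=True, x5=True, x6=True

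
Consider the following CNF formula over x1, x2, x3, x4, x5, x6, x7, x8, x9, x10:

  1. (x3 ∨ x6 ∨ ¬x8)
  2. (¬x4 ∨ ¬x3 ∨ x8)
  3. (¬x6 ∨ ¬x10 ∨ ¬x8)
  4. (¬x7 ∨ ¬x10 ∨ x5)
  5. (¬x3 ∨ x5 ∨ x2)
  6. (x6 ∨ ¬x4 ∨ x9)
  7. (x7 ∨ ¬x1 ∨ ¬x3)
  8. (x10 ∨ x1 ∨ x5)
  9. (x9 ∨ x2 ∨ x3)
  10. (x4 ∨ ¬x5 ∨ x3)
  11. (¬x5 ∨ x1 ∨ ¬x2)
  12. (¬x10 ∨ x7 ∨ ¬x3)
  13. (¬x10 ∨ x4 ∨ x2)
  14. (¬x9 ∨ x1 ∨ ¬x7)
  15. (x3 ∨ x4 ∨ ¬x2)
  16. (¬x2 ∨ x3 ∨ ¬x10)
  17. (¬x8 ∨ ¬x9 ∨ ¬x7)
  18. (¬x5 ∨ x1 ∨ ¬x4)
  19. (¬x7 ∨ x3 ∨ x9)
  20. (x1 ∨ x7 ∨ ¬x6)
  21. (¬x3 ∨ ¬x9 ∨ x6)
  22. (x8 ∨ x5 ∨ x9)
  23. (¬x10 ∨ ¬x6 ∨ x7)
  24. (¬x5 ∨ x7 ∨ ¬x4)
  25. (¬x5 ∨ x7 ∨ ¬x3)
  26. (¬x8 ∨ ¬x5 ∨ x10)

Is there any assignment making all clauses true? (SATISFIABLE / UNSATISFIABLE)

SATISFIABLE

Try x1 = True.
Branch on x2: take x2 = True.
Try x3 = True.
  then x7 is forced to True.
The remaining clauses are satisfied by x4 = False, x5 = True, x6 = False, x8 = True, x9 = False, x10 = True.
So x1=1, x2=1, x3=1, x4=0, x5=1, x6=0, x7=1, x8=1, x9=0, x10=1 is a satisfying assignment.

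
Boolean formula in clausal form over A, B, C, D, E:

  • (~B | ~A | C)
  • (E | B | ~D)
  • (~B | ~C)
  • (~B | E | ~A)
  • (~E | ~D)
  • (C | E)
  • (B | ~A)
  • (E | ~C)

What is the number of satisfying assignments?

3

The models are:
  A=F B=F C=F D=F E=T
  A=F B=F C=T D=F E=T
  A=F B=T C=F D=F E=T
That's 3 in total.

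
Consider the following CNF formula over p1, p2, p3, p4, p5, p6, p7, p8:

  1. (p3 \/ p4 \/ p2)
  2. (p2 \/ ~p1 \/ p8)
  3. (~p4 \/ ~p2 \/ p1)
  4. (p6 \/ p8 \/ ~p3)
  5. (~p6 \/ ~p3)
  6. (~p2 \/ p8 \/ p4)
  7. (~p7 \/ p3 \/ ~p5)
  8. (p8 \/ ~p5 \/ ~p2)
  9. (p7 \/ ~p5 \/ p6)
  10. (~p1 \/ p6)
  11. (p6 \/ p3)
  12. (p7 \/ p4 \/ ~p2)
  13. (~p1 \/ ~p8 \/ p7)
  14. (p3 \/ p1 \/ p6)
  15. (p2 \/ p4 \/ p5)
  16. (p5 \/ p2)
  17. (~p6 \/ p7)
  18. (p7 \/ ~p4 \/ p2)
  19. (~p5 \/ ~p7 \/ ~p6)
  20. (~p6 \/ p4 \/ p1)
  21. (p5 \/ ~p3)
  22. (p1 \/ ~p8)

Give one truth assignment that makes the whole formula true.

Set p1 = True and propagate.
  then p6 is forced to True.
  then p3 is forced to False.
  then p7 is forced to True.
  then p5 is forced to False.
  then p2 is forced to True.
Branch on p4: take p4 = True.
p8 is now unconstrained; take p8 = True.

p1=T  p2=T  p3=F  p4=T  p5=F  p6=T  p7=T  p8=T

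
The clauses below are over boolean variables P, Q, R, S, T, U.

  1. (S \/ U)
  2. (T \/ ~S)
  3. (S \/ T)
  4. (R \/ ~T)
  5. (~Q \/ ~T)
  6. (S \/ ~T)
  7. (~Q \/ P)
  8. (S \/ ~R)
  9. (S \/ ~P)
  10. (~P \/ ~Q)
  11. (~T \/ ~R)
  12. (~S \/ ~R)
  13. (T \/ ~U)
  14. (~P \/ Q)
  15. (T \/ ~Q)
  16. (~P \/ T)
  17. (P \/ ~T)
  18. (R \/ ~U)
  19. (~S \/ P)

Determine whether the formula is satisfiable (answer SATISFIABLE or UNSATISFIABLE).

UNSATISFIABLE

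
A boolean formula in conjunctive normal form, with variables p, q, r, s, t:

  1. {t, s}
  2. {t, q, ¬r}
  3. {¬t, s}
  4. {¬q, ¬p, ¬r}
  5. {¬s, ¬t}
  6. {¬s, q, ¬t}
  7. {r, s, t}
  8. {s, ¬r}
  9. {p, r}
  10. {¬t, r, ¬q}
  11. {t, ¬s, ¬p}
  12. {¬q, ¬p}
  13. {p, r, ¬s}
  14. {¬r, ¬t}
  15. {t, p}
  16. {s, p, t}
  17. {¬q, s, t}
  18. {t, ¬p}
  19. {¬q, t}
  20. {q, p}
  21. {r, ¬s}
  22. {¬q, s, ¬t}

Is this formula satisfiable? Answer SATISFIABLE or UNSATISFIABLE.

UNSATISFIABLE

t = True:
  propagation gives s=True; an empty clause results — contradiction.
t = False:
  propagation gives s=True, p=False; an empty clause results — contradiction.
Every branch closes, so no satisfying assignment exists.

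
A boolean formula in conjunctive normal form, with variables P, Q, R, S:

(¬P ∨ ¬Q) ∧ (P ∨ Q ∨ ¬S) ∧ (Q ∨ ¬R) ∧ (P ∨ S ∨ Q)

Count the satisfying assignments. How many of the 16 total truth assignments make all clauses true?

Satisfying assignments:
  P=F Q=T R=F S=F
  P=F Q=T R=F S=T
  P=F Q=T R=T S=F
  P=F Q=T R=T S=T
  P=T Q=F R=F S=F
  P=T Q=F R=F S=T
Count: 6.

6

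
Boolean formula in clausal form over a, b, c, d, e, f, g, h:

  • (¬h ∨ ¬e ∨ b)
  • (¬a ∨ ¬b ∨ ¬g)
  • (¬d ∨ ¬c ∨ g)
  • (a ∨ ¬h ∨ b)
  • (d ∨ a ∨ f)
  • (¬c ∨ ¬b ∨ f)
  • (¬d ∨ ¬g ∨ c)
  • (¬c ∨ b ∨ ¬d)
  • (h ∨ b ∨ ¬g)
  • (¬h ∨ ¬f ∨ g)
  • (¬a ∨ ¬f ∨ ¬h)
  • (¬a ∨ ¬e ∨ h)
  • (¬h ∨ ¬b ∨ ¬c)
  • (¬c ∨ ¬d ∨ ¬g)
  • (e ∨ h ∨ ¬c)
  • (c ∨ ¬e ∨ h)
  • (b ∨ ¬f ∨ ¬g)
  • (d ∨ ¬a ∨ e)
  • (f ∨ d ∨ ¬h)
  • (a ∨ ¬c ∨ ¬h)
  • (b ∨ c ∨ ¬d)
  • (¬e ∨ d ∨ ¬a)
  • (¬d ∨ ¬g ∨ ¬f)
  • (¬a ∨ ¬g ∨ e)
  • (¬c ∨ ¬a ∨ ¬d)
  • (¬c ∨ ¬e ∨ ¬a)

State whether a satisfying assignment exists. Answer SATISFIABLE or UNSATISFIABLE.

Set a = False and propagate.
Try b = True.
For the remaining variables, c = True, d = False, e = True, f = True, g = True, h = False works.
So a=0, b=1, c=1, d=0, e=1, f=1, g=1, h=0 is a satisfying assignment.

SATISFIABLE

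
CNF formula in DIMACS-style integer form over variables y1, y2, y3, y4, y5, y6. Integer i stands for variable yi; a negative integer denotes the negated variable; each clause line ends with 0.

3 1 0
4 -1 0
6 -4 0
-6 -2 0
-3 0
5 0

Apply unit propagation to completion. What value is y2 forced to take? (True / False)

(NOT y3) is a unit clause: y3 = False.
(y3 OR y1) with y3 = False leaves only y1, so y1 = True.
(y4 OR NOT y1) with y1 = True leaves only y4, so y4 = True.
From (NOT y4 OR y6) and y4 = True: y6 = True.
In (NOT y6 OR NOT y2), NOT y6 is now false; NOT y2 must hold, so y2 = False.

False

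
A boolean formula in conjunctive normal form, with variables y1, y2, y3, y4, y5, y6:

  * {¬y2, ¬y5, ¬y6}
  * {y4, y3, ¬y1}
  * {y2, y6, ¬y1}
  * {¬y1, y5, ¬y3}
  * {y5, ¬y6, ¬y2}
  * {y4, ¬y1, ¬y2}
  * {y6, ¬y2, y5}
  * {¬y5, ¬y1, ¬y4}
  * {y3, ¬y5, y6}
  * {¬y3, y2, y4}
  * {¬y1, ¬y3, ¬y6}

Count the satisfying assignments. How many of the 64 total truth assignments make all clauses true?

Case analysis on y1 and y2:
  y1=1, y2=1: a clause becomes empty — 0.
  y1=1, y2=0: remaining (y3,y4,y5,y6) ∈ {(0,1,0,1)} — 1.
  y1=0, y2=1: remaining (y3,y4,y5,y6) ∈ {(1,0,1,0); (1,1,1,0)} — 2.
  y1=0, y2=0: 10 of the 16 assignments to (y3,y4,y5,y6) work.
Total: 0 + 1 + 2 + 10 = 13.

13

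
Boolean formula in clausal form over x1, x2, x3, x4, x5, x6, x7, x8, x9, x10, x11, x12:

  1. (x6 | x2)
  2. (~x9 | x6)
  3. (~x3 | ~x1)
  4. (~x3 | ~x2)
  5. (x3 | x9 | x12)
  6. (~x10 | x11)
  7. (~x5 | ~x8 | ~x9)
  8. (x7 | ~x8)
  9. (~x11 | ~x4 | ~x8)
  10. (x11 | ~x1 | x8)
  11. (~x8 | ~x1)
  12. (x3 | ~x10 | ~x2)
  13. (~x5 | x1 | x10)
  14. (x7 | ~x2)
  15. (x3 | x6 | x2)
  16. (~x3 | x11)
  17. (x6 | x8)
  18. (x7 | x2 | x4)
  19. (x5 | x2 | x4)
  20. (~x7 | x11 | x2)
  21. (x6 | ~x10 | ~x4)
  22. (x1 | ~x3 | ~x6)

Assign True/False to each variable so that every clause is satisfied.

x1=True  x2=False  x3=False  x4=True  x5=True  x6=True  x7=True  x8=False  x9=True  x10=True  x11=True  x12=False

Try x1 = True.
  then x3 is forced to False.
  then x8 is forced to False.
  then x11 is forced to True.
  then x6 is forced to True.
Branch on x2: take x2 = False.
The remaining clauses are satisfied by x4 = True, x5 = True, x7 = True, x9 = True, x10 = True, x12 = False.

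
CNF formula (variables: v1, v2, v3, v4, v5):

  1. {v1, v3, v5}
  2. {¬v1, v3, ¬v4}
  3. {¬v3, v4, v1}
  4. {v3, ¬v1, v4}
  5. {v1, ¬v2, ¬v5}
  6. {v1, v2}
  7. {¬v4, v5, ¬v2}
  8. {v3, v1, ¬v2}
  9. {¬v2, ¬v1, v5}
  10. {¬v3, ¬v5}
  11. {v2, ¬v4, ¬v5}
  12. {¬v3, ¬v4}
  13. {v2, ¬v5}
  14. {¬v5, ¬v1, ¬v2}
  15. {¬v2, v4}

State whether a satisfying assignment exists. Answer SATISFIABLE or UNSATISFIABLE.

Try v1 = True.
Set v2 = False and propagate.
  then v5 is forced to False.
For the remaining variables, v3 = True, v4 = False works.
So v1 = 1, v2 = 0, v3 = 1, v4 = 0, v5 = 0 is a satisfying assignment.

SATISFIABLE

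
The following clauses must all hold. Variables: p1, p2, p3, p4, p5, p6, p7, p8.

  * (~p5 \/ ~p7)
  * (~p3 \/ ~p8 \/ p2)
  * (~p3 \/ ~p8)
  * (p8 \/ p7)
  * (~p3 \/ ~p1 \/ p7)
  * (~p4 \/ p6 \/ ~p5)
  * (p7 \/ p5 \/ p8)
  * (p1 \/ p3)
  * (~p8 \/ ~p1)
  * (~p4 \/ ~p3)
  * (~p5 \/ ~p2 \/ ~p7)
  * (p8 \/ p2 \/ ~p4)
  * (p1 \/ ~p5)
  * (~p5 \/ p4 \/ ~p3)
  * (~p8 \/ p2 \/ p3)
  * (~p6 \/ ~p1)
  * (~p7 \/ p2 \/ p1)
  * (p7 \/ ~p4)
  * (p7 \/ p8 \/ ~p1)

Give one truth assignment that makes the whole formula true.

p1=0  p2=1  p3=1  p4=0  p5=0  p6=1  p7=1  p8=0

Check each clause:
  1. (~p5 \/ ~p7) — ~p5 is true.
  2. (~p8 \/ ~p3 \/ p2) — ~p8 is true.
  3. (~p3 \/ ~p8) — ~p8 is true.
  4. (p7 \/ p8) — p7 is true.
  5. (~p3 \/ ~p1 \/ p7) — ~p1 is true.
  6. (~p4 \/ ~p5 \/ p6) — ~p5 is true.
  7. (p7 \/ p8 \/ p5) — p7 is true.
  8. (p3 \/ p1) — p3 is true.
  9. (~p8 \/ ~p1) — ~p8 is true.
  10. (~p4 \/ ~p3) — ~p4 is true.
  11. (~p5 \/ ~p7 \/ ~p2) — ~p5 is true.
  12. (~p4 \/ p2 \/ p8) — p2 is true.
  13. (p1 \/ ~p5) — ~p5 is true.
  14. (p4 \/ ~p5 \/ ~p3) — ~p5 is true.
  15. (p3 \/ ~p8 \/ p2) — ~p8 is true.
  16. (~p1 \/ ~p6) — ~p1 is true.
  17. (p2 \/ ~p7 \/ p1) — p2 is true.
  18. (~p4 \/ p7) — ~p4 is true.
  19. (~p1 \/ p8 \/ p7) — ~p1 is true.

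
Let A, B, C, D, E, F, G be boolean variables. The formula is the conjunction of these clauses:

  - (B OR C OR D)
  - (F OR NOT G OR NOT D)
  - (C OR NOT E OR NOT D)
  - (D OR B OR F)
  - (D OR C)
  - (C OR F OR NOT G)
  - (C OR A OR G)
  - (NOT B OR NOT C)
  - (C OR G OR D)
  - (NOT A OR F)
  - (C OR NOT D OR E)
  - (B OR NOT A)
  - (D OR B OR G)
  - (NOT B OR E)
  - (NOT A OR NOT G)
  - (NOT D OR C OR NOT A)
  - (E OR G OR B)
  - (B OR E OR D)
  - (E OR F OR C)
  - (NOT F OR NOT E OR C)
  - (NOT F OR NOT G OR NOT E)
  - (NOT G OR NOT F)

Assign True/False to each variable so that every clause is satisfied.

A=False, B=False, C=True, D=True, E=True, F=False, G=False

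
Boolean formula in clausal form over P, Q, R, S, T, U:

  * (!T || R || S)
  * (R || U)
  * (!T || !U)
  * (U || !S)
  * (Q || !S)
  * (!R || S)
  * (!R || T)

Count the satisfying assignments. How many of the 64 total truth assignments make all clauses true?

Satisfying assignments:
  P=F Q=F R=F S=F T=F U=T
  P=F Q=T R=F S=F T=F U=T
  P=F Q=T R=F S=T T=F U=T
  P=T Q=F R=F S=F T=F U=T
  P=T Q=T R=F S=F T=F U=T
  P=T Q=T R=F S=T T=F U=T
Count: 6.

6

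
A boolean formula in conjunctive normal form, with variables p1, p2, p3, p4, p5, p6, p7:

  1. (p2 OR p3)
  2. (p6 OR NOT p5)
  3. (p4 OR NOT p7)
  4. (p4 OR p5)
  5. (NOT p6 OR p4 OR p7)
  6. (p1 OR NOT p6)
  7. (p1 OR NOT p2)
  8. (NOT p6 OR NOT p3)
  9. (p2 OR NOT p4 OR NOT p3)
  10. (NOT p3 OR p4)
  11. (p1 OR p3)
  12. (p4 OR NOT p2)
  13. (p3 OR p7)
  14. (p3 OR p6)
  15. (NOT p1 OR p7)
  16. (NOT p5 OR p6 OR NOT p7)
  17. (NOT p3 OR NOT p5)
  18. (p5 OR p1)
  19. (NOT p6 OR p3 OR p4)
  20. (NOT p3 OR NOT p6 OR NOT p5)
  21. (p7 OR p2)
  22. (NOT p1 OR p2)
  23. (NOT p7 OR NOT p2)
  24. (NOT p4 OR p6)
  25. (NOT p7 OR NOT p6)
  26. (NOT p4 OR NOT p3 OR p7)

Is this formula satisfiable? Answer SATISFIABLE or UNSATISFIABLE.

UNSATISFIABLE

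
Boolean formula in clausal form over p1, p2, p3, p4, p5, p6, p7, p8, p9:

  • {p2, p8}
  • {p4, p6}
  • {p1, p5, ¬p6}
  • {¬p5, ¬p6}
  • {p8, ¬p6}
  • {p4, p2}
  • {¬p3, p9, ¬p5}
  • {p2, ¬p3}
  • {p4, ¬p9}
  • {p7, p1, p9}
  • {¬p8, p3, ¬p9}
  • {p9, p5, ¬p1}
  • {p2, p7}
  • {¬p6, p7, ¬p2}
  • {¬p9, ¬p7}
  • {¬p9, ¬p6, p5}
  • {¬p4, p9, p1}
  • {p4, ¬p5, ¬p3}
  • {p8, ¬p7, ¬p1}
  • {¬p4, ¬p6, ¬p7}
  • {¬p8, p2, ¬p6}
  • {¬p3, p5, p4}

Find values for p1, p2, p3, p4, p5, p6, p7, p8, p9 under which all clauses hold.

p1=F, p2=T, p3=T, p4=T, p5=F, p6=F, p7=F, p8=F, p9=T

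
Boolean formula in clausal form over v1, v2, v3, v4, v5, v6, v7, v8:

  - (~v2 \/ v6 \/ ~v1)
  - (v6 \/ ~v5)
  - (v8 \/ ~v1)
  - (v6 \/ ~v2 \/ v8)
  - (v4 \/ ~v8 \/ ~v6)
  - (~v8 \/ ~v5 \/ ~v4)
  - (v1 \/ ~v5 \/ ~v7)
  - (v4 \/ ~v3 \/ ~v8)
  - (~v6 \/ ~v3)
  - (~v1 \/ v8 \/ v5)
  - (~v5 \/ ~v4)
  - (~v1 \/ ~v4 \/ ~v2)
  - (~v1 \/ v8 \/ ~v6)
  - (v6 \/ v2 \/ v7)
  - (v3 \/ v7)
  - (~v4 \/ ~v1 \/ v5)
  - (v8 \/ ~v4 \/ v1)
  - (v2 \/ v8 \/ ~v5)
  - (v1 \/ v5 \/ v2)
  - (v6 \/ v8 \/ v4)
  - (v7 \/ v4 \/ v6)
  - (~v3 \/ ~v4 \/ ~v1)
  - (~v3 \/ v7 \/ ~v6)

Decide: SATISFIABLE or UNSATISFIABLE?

Try v1 = False.
Set v2 = True and propagate.
Branch on v3: take v3 = False.
  then v7 is forced to True.
  then v5 is forced to False.
For the remaining variables, v4 = False, v6 = True, v8 = False works.
Every clause has at least one true literal under this assignment.
So v1=False, v2=True, v3=False, v4=False, v5=False, v6=True, v7=True, v8=False is a satisfying assignment.

SATISFIABLE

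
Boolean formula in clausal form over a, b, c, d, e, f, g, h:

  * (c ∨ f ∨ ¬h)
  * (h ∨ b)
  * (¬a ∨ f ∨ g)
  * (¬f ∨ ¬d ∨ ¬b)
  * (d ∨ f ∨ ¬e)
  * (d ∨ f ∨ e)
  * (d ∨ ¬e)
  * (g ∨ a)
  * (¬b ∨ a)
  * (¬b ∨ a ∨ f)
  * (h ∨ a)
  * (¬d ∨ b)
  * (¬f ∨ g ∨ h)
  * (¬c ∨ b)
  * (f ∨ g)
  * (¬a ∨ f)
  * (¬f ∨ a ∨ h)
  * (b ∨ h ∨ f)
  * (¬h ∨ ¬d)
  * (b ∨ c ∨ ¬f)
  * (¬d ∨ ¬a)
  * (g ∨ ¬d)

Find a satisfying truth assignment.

a=True  b=True  c=False  d=False  e=False  f=True  g=True  h=True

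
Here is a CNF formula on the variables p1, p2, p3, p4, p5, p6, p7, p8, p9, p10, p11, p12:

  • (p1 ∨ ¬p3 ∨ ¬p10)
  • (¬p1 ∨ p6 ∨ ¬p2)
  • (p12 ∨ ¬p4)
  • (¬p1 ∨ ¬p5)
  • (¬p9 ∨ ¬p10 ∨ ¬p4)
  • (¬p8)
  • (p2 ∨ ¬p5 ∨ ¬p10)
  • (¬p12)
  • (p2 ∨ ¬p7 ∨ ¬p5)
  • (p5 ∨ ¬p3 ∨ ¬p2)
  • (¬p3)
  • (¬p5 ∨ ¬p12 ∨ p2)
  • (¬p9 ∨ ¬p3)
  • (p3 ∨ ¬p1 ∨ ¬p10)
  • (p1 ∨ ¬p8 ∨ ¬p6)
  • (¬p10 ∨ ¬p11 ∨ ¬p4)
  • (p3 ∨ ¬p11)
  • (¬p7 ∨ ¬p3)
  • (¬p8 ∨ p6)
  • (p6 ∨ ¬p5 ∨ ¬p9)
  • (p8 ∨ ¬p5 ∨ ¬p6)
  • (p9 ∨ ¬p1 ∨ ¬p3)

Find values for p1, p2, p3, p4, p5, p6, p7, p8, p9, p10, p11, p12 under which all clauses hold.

(¬p8) is a unit clause, so p8 = False.
Unit propagation: (¬p12) forces p12 = False.
(¬p4) is a unit clause, so p4 = False.
(¬p3) is a unit clause, so p3 = False.
Unit propagation: (¬p11) forces p11 = False.
p1 occurs only negated in the remaining clauses — set p1 = False.
Pure literal: p5 appears only negated; assign p5 = False.
p2, p6, p7, p9, p10 are now unconstrained; take p2 = True, p6 = True, p7 = False, p9 = True, p10 = True.
Every clause has at least one true literal under this assignment.
Check each clause:
  1. (¬p3 ∨ ¬p10 ∨ p1) — ¬p3 is true.
  2. (¬p1 ∨ p6 ∨ ¬p2) — ¬p1 is true.
  3. (p12 ∨ ¬p4) — ¬p4 is true.
  4. (¬p1 ∨ ¬p5) — ¬p5 is true.
  5. (¬p10 ∨ ¬p9 ∨ ¬p4) — ¬p4 is true.
  6. (¬p8) — ¬p8 is true.
  7. (¬p5 ∨ p2 ∨ ¬p10) — p2 is true.
  8. (¬p12) — ¬p12 is true.
  9. (p2 ∨ ¬p7 ∨ ¬p5) — ¬p7 is true.
  10. (¬p2 ∨ ¬p3 ∨ p5) — ¬p3 is true.
  11. (¬p3) — ¬p3 is true.
  12. (¬p12 ∨ ¬p5 ∨ p2) — p2 is true.
  13. (¬p9 ∨ ¬p3) — ¬p3 is true.
  14. (p3 ∨ ¬p1 ∨ ¬p10) — ¬p1 is true.
  15. (p1 ∨ ¬p8 ∨ ¬p6) — ¬p8 is true.
  16. (¬p4 ∨ ¬p10 ∨ ¬p11) — ¬p4 is true.
  17. (p3 ∨ ¬p11) — ¬p11 is true.
  18. (¬p3 ∨ ¬p7) — ¬p7 is true.
  19. (p6 ∨ ¬p8) — ¬p8 is true.
  20. (¬p9 ∨ ¬p5 ∨ p6) — ¬p5 is true.
  21. (¬p6 ∨ p8 ∨ ¬p5) — ¬p5 is true.
  22. (¬p1 ∨ ¬p3 ∨ p9) — p9 is true.

p1=False, p2=True, p3=False, p4=False, p5=False, p6=True, p7=False, p8=False, p9=True, p10=True, p11=False, p12=False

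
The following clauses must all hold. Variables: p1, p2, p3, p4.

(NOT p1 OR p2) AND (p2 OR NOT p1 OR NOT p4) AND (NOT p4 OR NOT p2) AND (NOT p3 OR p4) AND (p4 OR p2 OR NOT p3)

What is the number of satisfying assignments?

5

Satisfying assignments:
  p1=0 p2=0 p3=0 p4=0
  p1=0 p2=0 p3=0 p4=1
  p1=0 p2=0 p3=1 p4=1
  p1=0 p2=1 p3=0 p4=0
  p1=1 p2=1 p3=0 p4=0
That's 5 in total.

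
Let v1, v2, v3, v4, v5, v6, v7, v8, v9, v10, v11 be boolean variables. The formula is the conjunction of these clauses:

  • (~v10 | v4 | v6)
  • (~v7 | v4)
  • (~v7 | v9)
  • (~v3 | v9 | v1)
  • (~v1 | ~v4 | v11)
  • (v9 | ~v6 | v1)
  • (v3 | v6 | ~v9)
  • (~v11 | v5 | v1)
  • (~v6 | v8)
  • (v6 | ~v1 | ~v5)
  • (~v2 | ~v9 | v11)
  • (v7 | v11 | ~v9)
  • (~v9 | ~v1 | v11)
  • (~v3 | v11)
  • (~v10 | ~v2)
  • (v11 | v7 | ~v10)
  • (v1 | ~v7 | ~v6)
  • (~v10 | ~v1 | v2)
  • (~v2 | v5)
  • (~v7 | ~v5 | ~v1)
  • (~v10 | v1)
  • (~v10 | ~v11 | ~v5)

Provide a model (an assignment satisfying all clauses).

v1 = 1, v2 = 0, v3 = 1, v4 = 1, v5 = 0, v6 = 0, v7 = 0, v8 = 1, v9 = 1, v10 = 0, v11 = 1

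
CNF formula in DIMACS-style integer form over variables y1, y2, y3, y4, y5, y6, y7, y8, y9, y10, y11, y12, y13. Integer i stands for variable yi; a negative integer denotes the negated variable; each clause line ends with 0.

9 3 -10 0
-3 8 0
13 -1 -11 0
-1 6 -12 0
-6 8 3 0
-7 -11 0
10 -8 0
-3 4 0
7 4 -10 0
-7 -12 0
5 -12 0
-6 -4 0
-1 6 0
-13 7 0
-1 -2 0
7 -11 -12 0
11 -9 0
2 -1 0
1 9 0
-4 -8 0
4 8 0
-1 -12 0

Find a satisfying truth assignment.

y1=0, y2=1, y3=0, y4=1, y5=0, y6=0, y7=0, y8=0, y9=1, y10=1, y11=1, y12=0, y13=0

Check each clause:
  1. (y3 OR y9 OR NOT y10) — y9 is true.
  2. (NOT y3 OR y8) — NOT y3 is true.
  3. (NOT y11 OR NOT y1 OR y13) — NOT y1 is true.
  4. (NOT y1 OR NOT y12 OR y6) — NOT y12 is true.
  5. (y8 OR y3 OR NOT y6) — NOT y6 is true.
  6. (NOT y7 OR NOT y11) — NOT y7 is true.
  7. (NOT y8 OR y10) — NOT y8 is true.
  8. (NOT y3 OR y4) — y4 is true.
  9. (y7 OR y4 OR NOT y10) — y4 is true.
  10. (NOT y7 OR NOT y12) — NOT y7 is true.
  11. (NOT y12 OR y5) — NOT y12 is true.
  12. (NOT y6 OR NOT y4) — NOT y6 is true.
  13. (NOT y1 OR y6) — NOT y1 is true.
  14. (y7 OR NOT y13) — NOT y13 is true.
  15. (NOT y1 OR NOT y2) — NOT y1 is true.
  16. (NOT y11 OR NOT y12 OR y7) — NOT y12 is true.
  17. (y11 OR NOT y9) — y11 is true.
  18. (y2 OR NOT y1) — y2 is true.
  19. (y9 OR y1) — y9 is true.
  20. (NOT y4 OR NOT y8) — NOT y8 is true.
  21. (y8 OR y4) — y4 is true.
  22. (NOT y1 OR NOT y12) — NOT y12 is true.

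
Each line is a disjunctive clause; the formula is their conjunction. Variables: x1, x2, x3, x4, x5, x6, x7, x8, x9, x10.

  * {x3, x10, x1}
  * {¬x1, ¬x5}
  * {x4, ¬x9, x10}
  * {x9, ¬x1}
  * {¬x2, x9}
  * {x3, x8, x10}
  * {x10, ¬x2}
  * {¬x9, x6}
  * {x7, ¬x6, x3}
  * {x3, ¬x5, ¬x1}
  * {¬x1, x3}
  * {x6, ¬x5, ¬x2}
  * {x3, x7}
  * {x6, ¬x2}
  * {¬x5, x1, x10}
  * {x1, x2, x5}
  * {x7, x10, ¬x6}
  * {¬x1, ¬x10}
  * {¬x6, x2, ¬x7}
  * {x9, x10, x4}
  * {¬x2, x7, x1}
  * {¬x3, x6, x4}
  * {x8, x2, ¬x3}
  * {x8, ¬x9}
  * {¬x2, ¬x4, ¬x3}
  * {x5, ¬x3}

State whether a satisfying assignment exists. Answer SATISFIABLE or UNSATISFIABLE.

SATISFIABLE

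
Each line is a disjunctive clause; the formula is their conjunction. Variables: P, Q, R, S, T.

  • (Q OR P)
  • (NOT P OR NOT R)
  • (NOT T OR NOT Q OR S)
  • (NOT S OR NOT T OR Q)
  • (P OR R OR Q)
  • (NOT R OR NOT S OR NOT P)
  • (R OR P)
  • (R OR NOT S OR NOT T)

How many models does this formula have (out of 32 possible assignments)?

Split on P, then R.
  P=T, R=T: a clause becomes empty — 0.
  P=T, R=F: 5 of the 8 assignments to (Q,S,T) work.
  P=F, R=T: remaining (Q,S,T) ∈ {(T,F,F); (T,T,F); (T,T,T)} — 3.
  P=F, R=F: a clause becomes empty — 0.
Total: 0 + 5 + 3 + 0 = 8.

8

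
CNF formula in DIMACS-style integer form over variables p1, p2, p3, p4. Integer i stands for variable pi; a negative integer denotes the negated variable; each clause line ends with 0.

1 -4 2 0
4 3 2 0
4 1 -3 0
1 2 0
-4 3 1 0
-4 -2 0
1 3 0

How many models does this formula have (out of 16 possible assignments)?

5

Satisfying assignments:
  p1=T p2=F p3=F p4=T
  p1=T p2=F p3=T p4=F
  p1=T p2=F p3=T p4=T
  p1=T p2=T p3=F p4=F
  p1=T p2=T p3=T p4=F
Count: 5.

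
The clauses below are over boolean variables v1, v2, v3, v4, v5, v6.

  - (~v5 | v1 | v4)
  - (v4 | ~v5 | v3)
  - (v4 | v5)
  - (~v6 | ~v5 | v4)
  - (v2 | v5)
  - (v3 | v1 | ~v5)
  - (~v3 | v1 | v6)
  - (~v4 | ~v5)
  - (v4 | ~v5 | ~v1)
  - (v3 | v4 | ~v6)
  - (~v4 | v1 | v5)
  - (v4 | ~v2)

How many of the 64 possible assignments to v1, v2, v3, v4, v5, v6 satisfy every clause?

The models are:
  v1=T v2=T v3=F v4=T v5=F v6=F
  v1=T v2=T v3=F v4=T v5=F v6=T
  v1=T v2=T v3=T v4=T v5=F v6=F
  v1=T v2=T v3=T v4=T v5=F v6=T
That's 4 in total.

4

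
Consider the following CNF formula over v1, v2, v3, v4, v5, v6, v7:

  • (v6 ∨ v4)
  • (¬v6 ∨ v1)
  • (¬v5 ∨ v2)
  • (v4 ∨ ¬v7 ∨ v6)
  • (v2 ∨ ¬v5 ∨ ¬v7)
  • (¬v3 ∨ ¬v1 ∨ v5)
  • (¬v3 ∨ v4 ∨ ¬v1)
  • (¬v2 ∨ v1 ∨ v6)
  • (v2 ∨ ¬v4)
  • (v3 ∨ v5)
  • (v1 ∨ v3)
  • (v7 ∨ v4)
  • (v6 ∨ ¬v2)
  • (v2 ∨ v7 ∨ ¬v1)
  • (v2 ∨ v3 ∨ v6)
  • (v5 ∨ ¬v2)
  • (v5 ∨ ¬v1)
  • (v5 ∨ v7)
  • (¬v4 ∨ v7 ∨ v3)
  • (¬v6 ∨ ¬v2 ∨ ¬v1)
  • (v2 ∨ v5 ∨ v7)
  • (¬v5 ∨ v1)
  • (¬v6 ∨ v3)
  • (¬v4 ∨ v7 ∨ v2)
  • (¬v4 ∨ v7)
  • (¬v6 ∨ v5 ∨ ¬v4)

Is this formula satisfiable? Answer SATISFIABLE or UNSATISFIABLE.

UNSATISFIABLE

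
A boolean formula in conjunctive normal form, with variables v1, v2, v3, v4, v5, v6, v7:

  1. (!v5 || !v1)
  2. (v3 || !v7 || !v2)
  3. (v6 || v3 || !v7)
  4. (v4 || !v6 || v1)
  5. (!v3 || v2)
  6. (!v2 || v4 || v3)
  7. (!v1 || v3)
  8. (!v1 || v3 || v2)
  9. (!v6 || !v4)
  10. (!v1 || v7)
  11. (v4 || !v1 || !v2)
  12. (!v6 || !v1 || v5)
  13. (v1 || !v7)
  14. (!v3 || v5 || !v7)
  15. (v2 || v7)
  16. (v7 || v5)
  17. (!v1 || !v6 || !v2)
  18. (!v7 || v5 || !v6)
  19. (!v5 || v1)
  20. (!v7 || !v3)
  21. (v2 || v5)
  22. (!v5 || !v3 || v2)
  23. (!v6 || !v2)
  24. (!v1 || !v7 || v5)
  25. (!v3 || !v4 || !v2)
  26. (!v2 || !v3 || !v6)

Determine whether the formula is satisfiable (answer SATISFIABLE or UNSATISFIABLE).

UNSATISFIABLE

v2 = True:
  v7 = True:
    propagation gives v3=True; an empty clause results — contradiction.
  v7 = False:
    propagation gives v1=False, v5=True; an empty clause results — contradiction.
v2 = False:
  propagation gives v3=False, v1=False, v7=False; an empty clause results — contradiction.
Every branch closes, so no satisfying assignment exists.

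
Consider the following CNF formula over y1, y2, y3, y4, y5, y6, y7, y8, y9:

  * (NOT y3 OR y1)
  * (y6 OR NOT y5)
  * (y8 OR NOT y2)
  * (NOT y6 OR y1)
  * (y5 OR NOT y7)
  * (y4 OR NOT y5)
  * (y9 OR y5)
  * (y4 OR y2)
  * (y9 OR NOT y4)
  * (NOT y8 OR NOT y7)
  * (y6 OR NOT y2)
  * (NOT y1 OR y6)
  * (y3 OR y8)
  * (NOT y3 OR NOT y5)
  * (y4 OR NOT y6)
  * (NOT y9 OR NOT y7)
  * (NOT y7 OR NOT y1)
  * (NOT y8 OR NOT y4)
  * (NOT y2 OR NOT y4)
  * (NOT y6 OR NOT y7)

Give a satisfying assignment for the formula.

y1=1, y2=0, y3=1, y4=1, y5=0, y6=1, y7=0, y8=0, y9=1

Check each clause:
  1. (NOT y3 OR y1) — y1 is true.
  2. (y6 OR NOT y5) — NOT y5 is true.
  3. (y8 OR NOT y2) — NOT y2 is true.
  4. (NOT y6 OR y1) — y1 is true.
  5. (NOT y7 OR y5) — NOT y7 is true.
  6. (y4 OR NOT y5) — NOT y5 is true.
  7. (y5 OR y9) — y9 is true.
  8. (y2 OR y4) — y4 is true.
  9. (y9 OR NOT y4) — y9 is true.
  10. (NOT y7 OR NOT y8) — NOT y8 is true.
  11. (NOT y2 OR y6) — y6 is true.
  12. (y6 OR NOT y1) — y6 is true.
  13. (y8 OR y3) — y3 is true.
  14. (NOT y5 OR NOT y3) — NOT y5 is true.
  15. (NOT y6 OR y4) — y4 is true.
  16. (NOT y9 OR NOT y7) — NOT y7 is true.
  17. (NOT y1 OR NOT y7) — NOT y7 is true.
  18. (NOT y4 OR NOT y8) — NOT y8 is true.
  19. (NOT y4 OR NOT y2) — NOT y2 is true.
  20. (NOT y7 OR NOT y6) — NOT y7 is true.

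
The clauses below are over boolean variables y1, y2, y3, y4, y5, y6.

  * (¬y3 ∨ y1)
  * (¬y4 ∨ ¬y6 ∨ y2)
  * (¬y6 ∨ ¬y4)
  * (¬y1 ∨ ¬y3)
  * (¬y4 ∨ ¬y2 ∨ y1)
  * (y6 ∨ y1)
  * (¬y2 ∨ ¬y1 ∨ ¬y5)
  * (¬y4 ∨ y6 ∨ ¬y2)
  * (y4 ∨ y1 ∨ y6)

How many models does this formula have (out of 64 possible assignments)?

Case analysis on y1 and y4:
  y1=1, y4=1: remaining (y2,y3,y5,y6) ∈ {(0,0,0,0); (0,0,1,0)} — 2.
  y1=1, y4=0: y6 free; 3 ways for (y2,y3,y5) × 2^1 = 6.
  y1=0, y4=1: a clause becomes empty — 0.
  y1=0, y4=0: remaining (y2,y3,y5,y6) ∈ {(0,0,0,1); (0,0,1,1); (1,0,0,1); (1,0,1,1)} — 4.
Total: 2 + 6 + 0 + 4 = 12.

12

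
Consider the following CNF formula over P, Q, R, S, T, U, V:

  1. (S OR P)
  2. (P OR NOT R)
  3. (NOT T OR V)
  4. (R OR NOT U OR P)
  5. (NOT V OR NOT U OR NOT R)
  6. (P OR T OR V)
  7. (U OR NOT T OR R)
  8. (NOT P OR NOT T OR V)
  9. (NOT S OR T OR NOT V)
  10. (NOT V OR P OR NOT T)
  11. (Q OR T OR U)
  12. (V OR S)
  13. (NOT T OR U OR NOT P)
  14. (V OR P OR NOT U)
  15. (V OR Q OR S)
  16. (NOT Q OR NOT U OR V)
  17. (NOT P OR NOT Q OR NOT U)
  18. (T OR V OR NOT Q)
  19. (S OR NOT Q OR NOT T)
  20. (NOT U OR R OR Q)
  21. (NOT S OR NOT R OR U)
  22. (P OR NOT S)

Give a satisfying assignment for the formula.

P=1, Q=1, R=0, S=0, T=0, U=0, V=1

Check each clause:
  1. (P OR S) — P is true.
  2. (P OR NOT R) — P is true.
  3. (V OR NOT T) — NOT T is true.
  4. (R OR P OR NOT U) — P is true.
  5. (NOT U OR NOT V OR NOT R) — NOT U is true.
  6. (T OR P OR V) — P is true.
  7. (NOT T OR R OR U) — NOT T is true.
  8. (V OR NOT T OR NOT P) — NOT T is true.
  9. (T OR NOT S OR NOT V) — NOT S is true.
  10. (NOT V OR P OR NOT T) — P is true.
  11. (U OR Q OR T) — Q is true.
  12. (V OR S) — V is true.
  13. (NOT P OR U OR NOT T) — NOT T is true.
  14. (P OR V OR NOT U) — P is true.
  15. (Q OR S OR V) — Q is true.
  16. (V OR NOT U OR NOT Q) — NOT U is true.
  17. (NOT Q OR NOT P OR NOT U) — NOT U is true.
  18. (V OR T OR NOT Q) — V is true.
  19. (S OR NOT T OR NOT Q) — NOT T is true.
  20. (R OR NOT U OR Q) — Q is true.
  21. (NOT R OR NOT S OR U) — NOT S is true.
  22. (P OR NOT S) — P is true.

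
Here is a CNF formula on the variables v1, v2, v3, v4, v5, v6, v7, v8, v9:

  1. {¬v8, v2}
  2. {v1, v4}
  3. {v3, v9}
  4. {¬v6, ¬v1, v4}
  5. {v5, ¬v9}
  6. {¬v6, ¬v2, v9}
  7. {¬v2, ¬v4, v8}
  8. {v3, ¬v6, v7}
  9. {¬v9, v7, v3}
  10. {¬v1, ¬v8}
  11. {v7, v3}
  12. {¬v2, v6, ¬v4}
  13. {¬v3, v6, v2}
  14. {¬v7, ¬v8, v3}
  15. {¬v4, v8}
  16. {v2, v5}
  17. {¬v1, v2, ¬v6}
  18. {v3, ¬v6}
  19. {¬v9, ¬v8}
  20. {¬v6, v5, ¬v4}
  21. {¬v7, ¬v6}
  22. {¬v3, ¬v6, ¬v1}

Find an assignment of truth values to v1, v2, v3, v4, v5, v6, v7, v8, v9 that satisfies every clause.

v5 occurs only positively in the remaining clauses — set v5 = True.
Try v1 = True.
  then v8 is forced to False.
  then v4 is forced to False.
  then v6 is forced to False.
Set v2 = True and propagate.
For the remaining variables, v3 = True, v7 = False, v9 = False works.

v1 = True  v2 = True  v3 = True  v4 = False  v5 = True  v6 = False  v7 = False  v8 = False  v9 = False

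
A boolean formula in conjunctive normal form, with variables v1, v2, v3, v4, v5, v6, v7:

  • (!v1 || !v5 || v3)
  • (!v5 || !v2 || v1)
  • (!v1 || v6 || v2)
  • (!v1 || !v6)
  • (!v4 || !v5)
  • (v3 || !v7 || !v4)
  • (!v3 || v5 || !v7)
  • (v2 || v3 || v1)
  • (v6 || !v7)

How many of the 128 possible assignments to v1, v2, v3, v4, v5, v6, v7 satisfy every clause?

Split on v1, then v3.
  v1=1, v3=1: remaining (v2,v4,v5,v6,v7) ∈ {(1,0,0,0,0); (1,0,1,0,0); (1,1,0,0,0)} — 3.
  v1=1, v3=0: remaining (v2,v4,v5,v6,v7) ∈ {(1,0,0,0,0); (1,1,0,0,0)} — 2.
  v1=0, v3=1: 11 of the 32 assignments to (v2,v4,v5,v6,v7) work.
  v1=0, v3=0: 5 of the 32 assignments to (v2,v4,v5,v6,v7) work.
Total: 3 + 2 + 11 + 5 = 21.

21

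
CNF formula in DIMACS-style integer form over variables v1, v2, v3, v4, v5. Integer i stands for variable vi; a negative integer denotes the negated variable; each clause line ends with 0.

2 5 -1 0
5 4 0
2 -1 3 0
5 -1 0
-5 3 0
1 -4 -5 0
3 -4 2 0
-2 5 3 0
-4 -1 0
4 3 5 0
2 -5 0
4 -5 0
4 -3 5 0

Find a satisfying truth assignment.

v1 = F, v2 = F, v3 = T, v4 = T, v5 = F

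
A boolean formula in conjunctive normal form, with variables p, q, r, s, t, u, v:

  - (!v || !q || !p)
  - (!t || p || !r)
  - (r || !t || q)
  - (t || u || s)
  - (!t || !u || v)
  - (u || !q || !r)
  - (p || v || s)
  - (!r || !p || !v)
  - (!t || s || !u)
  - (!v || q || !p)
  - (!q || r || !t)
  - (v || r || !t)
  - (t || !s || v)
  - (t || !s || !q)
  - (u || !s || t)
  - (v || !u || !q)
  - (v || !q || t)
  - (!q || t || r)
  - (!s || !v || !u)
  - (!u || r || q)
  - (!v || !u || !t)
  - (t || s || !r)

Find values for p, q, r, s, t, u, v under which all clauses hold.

Try p = True.
Try q = False.
  then v is forced to False.
Branch on r: take r = True.
The remaining clauses are satisfied by s = True, t = True, u = False.
Every clause has at least one true literal under this assignment.

p=True, q=False, r=True, s=True, t=True, u=False, v=False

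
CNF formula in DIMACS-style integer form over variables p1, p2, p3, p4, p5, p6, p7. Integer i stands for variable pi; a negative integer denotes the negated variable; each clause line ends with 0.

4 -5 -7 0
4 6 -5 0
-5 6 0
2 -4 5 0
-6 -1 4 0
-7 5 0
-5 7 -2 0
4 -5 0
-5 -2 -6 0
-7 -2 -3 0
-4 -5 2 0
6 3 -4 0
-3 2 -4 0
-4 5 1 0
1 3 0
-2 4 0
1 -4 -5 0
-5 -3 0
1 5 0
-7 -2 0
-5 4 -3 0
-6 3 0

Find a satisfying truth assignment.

Branch on p1: take p1 = True.
For the remaining variables, p2 = False, p3 = False, p4 = False, p5 = False, p6 = False, p7 = False works.
Check each clause:
  1. {¬p5, ¬p7, p4} — ¬p7 is true.
  2. {p6, ¬p5, p4} — ¬p5 is true.
  3. {p6, ¬p5} — ¬p5 is true.
  4. {p2, ¬p4, p5} — ¬p4 is true.
  5. {¬p1, p4, ¬p6} — ¬p6 is true.
  6. {¬p7, p5} — ¬p7 is true.
  7. {¬p2, p7, ¬p5} — ¬p5 is true.
  8. {p4, ¬p5} — ¬p5 is true.
  9. {¬p2, ¬p5, ¬p6} — ¬p6 is true.
  10. {¬p2, ¬p7, ¬p3} — ¬p7 is true.
  11. {p2, ¬p4, ¬p5} — ¬p5 is true.
  12. {p3, p6, ¬p4} — ¬p4 is true.
  13. {p2, ¬p4, ¬p3} — ¬p4 is true.
  14. {p5, ¬p4, p1} — p1 is true.
  15. {p1, p3} — p1 is true.
  16. {¬p2, p4} — ¬p2 is true.
  17. {¬p4, ¬p5, p1} — p1 is true.
  18. {¬p3, ¬p5} — ¬p5 is true.
  19. {p5, p1} — p1 is true.
  20. {¬p7, ¬p2} — ¬p7 is true.
  21. {¬p3, ¬p5, p4} — ¬p5 is true.
  22. {p3, ¬p6} — ¬p6 is true.

p1 = True  p2 = False  p3 = False  p4 = False  p5 = False  p6 = False  p7 = False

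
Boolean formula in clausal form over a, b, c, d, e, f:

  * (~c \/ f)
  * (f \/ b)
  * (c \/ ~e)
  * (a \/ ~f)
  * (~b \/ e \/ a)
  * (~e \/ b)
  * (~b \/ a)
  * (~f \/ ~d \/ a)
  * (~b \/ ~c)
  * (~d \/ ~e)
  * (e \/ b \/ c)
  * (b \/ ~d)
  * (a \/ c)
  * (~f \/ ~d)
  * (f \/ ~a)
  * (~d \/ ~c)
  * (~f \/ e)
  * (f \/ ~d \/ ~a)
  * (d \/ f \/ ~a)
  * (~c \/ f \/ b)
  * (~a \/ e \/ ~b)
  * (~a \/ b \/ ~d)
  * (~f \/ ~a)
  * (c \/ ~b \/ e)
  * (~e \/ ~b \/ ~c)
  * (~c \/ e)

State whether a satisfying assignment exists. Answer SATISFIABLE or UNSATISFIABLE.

UNSATISFIABLE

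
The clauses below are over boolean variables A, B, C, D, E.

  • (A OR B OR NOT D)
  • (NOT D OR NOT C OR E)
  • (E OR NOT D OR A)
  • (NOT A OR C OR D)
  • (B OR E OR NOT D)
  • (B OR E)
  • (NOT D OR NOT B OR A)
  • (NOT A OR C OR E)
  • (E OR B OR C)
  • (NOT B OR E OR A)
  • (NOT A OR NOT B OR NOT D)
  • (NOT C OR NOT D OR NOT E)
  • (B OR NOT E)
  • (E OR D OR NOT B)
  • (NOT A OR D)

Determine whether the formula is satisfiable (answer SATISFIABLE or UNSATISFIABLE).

SATISFIABLE

Try A = False.
Try B = True.
  then D is forced to False.
  then E is forced to True.
C is now unconstrained; take C = False.
So A=False  B=True  C=False  D=False  E=True is a satisfying assignment.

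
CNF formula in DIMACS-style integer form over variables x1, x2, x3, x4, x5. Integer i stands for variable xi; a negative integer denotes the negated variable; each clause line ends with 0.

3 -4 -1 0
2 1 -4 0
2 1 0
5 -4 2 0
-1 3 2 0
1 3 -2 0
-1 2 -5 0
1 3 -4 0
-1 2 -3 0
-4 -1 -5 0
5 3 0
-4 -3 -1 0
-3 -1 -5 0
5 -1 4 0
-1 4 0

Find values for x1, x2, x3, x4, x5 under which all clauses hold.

x1=False, x2=True, x3=True, x4=True, x5=False

Branch on x1: take x1 = False.
  then x2 is forced to True.
  then x3 is forced to True.
x4, x5 are now unconstrained; take x4 = True, x5 = False.
Every clause has at least one true literal under this assignment.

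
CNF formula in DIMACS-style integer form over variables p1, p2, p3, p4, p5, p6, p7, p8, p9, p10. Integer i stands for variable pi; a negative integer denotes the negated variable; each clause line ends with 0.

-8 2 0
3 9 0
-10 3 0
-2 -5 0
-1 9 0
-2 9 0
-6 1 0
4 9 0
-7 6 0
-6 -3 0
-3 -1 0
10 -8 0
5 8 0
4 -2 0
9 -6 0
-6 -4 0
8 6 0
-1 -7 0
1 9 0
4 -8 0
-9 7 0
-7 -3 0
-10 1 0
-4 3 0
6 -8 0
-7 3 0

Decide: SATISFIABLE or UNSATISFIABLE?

p3 = True:
  propagation gives p6=False, p7=False, p1=False, p8=True; an empty clause results — contradiction.
p3 = False:
  propagation gives p9=True, p10=False, p8=False, p5=True; an empty clause results — contradiction.
Every branch closes, so no satisfying assignment exists.

UNSATISFIABLE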